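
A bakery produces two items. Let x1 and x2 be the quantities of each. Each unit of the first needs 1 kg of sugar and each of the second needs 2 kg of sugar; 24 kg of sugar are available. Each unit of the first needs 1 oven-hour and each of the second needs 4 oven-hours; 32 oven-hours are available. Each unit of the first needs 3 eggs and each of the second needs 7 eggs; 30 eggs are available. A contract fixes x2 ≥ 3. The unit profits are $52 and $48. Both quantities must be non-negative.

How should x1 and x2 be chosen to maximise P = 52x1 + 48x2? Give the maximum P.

x1 = 3, x2 = 3, maximum P = 300

Vertices and P = 52x1 + 48x2:
  (0, 30/7) → P = 1440/7
  (0, 3) → P = 144
  (3, 3) → P = 300

At the optimal vertex, 3x1 + 7x2 = 30 and x2 = 3.
Solving simultaneously gives x1 = 3, x2 = 3.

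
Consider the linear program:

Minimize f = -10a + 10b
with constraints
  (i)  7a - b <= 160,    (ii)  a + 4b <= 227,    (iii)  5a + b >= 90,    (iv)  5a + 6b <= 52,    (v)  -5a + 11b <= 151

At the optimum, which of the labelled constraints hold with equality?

Vertices and f = -10a + 10b:
  (125/6, -85/6) → f = -350
  (1012/47, -436/47) → f = -14480/47
  (488/25, -38/5) → f = -1356/5

The minimum is at (125/6, -85/6). Substituting into each constraint, equality holds for (i) and (iii); the remaining constraints have slack.

(i) and (iii)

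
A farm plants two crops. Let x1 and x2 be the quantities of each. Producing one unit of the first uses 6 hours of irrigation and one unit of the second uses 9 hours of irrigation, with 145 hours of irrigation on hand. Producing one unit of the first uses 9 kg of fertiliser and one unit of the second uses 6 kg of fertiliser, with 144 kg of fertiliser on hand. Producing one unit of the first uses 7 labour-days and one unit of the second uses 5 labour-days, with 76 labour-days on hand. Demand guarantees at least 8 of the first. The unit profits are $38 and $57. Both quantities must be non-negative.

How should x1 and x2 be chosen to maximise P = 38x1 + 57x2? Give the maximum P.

x1 = 8, x2 = 4, maximum P = 532

Feasible corners and P = 38x1 + 57x2:
  (76/7, 0) → P = 2888/7
  (8, 0) → P = 304
  (8, 4) → P = 532

The binding constraints are 7x1 + 5x2 = 76 and x1 = 8.
Solving simultaneously gives x1 = 8, x2 = 4.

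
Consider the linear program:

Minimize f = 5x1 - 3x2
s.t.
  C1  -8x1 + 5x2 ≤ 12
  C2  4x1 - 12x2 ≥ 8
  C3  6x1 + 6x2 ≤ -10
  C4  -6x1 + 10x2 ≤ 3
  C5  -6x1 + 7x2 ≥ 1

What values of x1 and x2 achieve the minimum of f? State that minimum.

Corner points and f = 5x1 - 3x2:
  (-46/19, -28/19) → f = -146/19
  (-79/26, -32/13) → f = -203/26
  (-17/11, -13/11) → f = -46/11

The binding constraints are -8x1 + 5x2 = 12 and -6x1 + 7x2 = 1.
Solving simultaneously gives x1 = -79/26, x2 = -32/13.

x1 = -79/26, x2 = -32/13, minimum f = -203/26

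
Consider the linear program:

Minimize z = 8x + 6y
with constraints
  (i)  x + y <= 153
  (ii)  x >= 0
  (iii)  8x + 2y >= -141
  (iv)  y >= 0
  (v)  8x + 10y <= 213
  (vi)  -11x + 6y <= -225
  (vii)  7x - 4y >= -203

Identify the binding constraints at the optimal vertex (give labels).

Vertices and z = 8x + 6y:
  (213/8, 0) → z = 213
  (225/11, 0) → z = 1800/11
  (1764/79, 543/158) → z = 15741/79

The minimum is at (225/11, 0). Substituting into each constraint, equality holds for (iv) and (vi); the remaining constraints have slack.

(iv) and (vi)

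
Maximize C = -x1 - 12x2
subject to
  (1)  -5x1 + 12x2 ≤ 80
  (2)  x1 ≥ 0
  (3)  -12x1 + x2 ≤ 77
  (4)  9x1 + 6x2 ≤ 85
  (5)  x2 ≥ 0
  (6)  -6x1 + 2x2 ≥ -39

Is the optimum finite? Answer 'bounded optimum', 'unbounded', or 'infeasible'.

bounded optimum

Vertices and C = -x1 - 12x2:
  (0, 20/3) → C = -80
  (90/23, 1145/138) → C = -2380/23
  (0, 0) → C = 0
  (202/27, 53/18) → C = -1156/27
  (13/2, 0) → C = -13/2
The feasible region has finitely many vertices and no improving ray; the maximum is 0 at (0, 0).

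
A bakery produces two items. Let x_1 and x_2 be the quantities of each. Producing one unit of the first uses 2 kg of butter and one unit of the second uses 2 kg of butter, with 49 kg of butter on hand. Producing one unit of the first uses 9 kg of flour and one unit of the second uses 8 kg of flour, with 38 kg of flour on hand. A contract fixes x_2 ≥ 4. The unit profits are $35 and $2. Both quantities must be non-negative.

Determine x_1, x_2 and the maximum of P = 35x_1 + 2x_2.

x_1 = 2/3, x_2 = 4, maximum P = 94/3

Extreme points and P = 35x_1 + 2x_2:
  (0, 19/4) → P = 19/2
  (0, 4) → P = 8
  (2/3, 4) → P = 94/3

The binding constraints are 9x_1 + 8x_2 = 38 and x_2 = 4.
Solving simultaneously gives x_1 = 2/3, x_2 = 4.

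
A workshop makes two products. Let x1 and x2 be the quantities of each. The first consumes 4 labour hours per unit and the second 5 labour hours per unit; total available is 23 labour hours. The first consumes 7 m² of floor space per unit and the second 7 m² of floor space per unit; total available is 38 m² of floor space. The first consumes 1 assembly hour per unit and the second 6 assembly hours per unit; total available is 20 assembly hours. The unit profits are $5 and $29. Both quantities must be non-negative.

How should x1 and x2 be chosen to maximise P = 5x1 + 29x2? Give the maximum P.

x1 = 2, x2 = 3, maximum P = 97

Vertices and P = 5x1 + 29x2:
  (0, 0) → P = 0
  (0, 10/3) → P = 290/3
  (38/7, 0) → P = 190/7
  (29/7, 9/7) → P = 58
  (2, 3) → P = 97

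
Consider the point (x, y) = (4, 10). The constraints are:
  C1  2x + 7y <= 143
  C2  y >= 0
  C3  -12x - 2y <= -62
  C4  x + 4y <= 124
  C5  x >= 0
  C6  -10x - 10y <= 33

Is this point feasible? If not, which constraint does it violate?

feasible

C1: 78 ≤ 143 ✓
C2: 10 ≥ 0 ✓
C3: -68 ≤ -62 ✓
C4: 44 ≤ 124 ✓
C5: 4 ≥ 0 ✓
C6: -140 ≤ 33 ✓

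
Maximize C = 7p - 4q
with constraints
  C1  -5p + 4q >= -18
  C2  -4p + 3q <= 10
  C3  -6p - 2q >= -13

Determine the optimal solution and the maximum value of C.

Vertices and C = 7p - 4q:
  (-94, -122) → C = -170
  (44/17, -43/34) → C = 394/17
  (19/26, 56/13) → C = -315/26

p = 44/17, q = -43/34, maximum C = 394/17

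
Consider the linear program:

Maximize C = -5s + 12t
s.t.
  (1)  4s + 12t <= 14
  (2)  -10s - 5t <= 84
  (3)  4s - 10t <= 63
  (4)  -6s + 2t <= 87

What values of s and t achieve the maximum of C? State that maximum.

s = -539/50, t = 119/25, maximum C = 5551/50

Vertices and C = -5s + 12t:
  (-539/50, 119/25) → C = 5551/50
  (112/11, -49/22) → C = -854/11
  (-35/8, -161/20) → C = -2989/40

The binding constraints are 4s + 12t = 14 and -10s - 5t = 84.
Solving simultaneously gives s = -539/50, t = 119/25.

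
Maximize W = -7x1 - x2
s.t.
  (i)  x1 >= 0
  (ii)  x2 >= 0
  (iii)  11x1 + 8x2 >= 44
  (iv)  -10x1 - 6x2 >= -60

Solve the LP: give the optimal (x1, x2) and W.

x1 = 0, x2 = 11/2, maximum W = -11/2

Vertices and W = -7x1 - x2:
  (0, 11/2) → W = -11/2
  (0, 10) → W = -10
  (4, 0) → W = -28
  (6, 0) → W = -42

The binding constraints are x1 = 0 and 11x1 + 8x2 = 44.
Solving simultaneously gives x1 = 0, x2 = 11/2.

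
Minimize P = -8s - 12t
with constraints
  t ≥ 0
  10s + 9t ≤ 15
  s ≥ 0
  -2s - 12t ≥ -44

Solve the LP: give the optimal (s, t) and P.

s = 0, t = 5/3, minimum P = -20

Extreme points and P = -8s - 12t:
  (3/2, 0) → P = -12
  (0, 0) → P = 0
  (0, 5/3) → P = -20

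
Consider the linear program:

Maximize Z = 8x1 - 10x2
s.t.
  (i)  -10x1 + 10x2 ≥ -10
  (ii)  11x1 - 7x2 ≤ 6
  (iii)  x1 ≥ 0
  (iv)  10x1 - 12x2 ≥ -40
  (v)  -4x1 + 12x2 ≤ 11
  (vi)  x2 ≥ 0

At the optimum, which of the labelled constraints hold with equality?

(ii) and (vi)

Vertices and Z = 8x1 - 10x2:
  (149/104, 145/104) → Z = -129/52
  (6/11, 0) → Z = 48/11
  (0, 11/12) → Z = -55/6
  (0, 0) → Z = 0

The maximum is at (6/11, 0). Substituting into each constraint, equality holds for (ii) and (vi); the remaining constraints have slack.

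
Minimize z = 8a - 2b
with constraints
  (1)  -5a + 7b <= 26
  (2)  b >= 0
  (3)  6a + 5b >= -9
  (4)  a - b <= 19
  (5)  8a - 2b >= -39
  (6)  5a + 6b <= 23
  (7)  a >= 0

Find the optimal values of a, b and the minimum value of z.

Feasible corners and z = 8a - 2b:
  (1/13, 49/13) → z = -90/13
  (0, 26/7) → z = -52/7
  (23/5, 0) → z = 184/5
  (0, 0) → z = 0

At the optimal vertex, -5a + 7b = 26 and a = 0.
Solving simultaneously gives a = 0, b = 26/7.

a = 0, b = 26/7, minimum z = -52/7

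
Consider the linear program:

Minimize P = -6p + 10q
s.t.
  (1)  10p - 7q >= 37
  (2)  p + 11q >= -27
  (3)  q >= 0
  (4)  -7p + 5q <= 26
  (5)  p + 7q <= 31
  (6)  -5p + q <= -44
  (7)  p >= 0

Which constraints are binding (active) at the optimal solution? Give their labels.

(3) and (5)

Vertices and P = -6p + 10q:
  (31, 0) → P = -186
  (44/5, 0) → P = -264/5
  (113/12, 37/12) → P = -77/3

The minimum is at (31, 0). Substituting into each constraint, equality holds for (3) and (5); the remaining constraints have slack.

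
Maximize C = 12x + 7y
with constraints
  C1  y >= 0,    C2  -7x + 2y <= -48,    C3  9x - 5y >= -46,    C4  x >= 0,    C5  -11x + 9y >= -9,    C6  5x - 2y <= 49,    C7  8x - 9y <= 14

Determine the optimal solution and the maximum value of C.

Vertices and C = 12x + 7y:
  (332/17, 754/17) → C = 9262/17
  (414/41, 465/41) → C = 8223/41
  (337/7, 671/7) → C = 8741/7
  (423/23, 494/23) → C = 8534/23

x = 337/7, y = 671/7, maximum C = 8741/7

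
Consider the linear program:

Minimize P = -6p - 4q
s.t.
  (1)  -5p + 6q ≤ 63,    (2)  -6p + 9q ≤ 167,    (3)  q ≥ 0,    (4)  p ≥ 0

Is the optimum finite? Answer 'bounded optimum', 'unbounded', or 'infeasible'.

unbounded

From the feasible point (145/3, 457/9), moving in the direction (9, 6) keeps every constraint satisfied while P decreases without bound.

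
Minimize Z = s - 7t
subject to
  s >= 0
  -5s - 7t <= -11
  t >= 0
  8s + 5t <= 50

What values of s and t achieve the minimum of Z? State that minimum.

The binding constraints are s = 0 and 8s + 5t = 50.
Solving simultaneously gives s = 0, t = 10.

s = 0, t = 10, minimum Z = -70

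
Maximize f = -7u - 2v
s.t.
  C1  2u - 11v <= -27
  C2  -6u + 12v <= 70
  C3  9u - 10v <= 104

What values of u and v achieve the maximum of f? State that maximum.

u = -223/21, v = 11/21, maximum f = 513/7

Corner points and f = -7u - 2v:
  (-223/21, 11/21) → f = 513/7
  (1414/79, 451/79) → f = -10800/79
  (487/12, 209/8) → f = -1009/3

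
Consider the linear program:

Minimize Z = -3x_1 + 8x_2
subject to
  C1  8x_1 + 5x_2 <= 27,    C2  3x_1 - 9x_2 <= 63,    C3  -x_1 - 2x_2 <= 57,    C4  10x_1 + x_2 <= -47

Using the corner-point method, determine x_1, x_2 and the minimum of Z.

The feasible region is unbounded (it extends along (-2, 1), (-5, 8)), but Z strictly increases along every unbounded feasible direction, so there is no improving ray and the minimum is attained at a vertex.

At the optimal vertex, 3x_1 - 9x_2 = 63 and 10x_1 + x_2 = -47.
Solving simultaneously gives x_1 = -120/31, x_2 = -257/31.

x_1 = -120/31, x_2 = -257/31, minimum Z = -1696/31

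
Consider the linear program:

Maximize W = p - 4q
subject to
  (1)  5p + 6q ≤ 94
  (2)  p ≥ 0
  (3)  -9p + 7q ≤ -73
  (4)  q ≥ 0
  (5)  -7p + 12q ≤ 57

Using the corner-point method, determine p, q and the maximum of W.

Corner points and W = p - 4q:
  (1096/89, 481/89) → W = -828/89
  (94/5, 0) → W = 94/5
  (73/9, 0) → W = 73/9

p = 94/5, q = 0, maximum W = 94/5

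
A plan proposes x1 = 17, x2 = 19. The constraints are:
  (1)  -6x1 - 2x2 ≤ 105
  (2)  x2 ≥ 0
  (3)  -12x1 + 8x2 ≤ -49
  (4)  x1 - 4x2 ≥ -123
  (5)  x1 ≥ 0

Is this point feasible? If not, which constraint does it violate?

(1): -140 ≤ 105 ✓
(2): 19 ≥ 0 ✓
(3): -52 ≤ -49 ✓
(4): -59 ≥ -123 ✓
(5): 17 ≥ 0 ✓

feasible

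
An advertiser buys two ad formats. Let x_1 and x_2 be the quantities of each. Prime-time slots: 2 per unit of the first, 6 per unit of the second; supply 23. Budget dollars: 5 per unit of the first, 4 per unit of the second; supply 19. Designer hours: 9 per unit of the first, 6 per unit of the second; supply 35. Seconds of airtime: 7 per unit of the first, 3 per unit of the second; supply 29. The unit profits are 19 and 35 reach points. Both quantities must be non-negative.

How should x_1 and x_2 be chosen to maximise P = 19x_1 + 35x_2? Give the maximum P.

x_1 = 1, x_2 = 7/2, maximum P = 283/2

Feasible corners and P = 19x_1 + 35x_2:
  (0, 0) → P = 0
  (0, 23/6) → P = 805/6
  (19/5, 0) → P = 361/5
  (1, 7/2) → P = 283/2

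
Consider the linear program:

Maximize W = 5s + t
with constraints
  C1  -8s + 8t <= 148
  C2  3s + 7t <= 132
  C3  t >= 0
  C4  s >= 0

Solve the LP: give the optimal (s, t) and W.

s = 44, t = 0, maximum W = 220

Extreme points and W = 5s + t:
  (1/4, 75/4) → W = 20
  (0, 37/2) → W = 37/2
  (44, 0) → W = 220
  (0, 0) → W = 0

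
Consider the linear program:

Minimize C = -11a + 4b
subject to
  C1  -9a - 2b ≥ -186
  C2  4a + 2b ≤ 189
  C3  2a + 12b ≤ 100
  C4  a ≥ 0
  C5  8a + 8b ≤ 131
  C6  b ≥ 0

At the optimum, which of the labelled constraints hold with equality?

C5 and C6

Feasible corners and C = -11a + 4b:
  (0, 25/3) → C = 100/3
  (193/20, 269/40) → C = -317/4
  (0, 0) → C = 0
  (131/8, 0) → C = -1441/8

The minimum is at (131/8, 0). Substituting into each constraint, equality holds for C5 and C6; the remaining constraints have slack.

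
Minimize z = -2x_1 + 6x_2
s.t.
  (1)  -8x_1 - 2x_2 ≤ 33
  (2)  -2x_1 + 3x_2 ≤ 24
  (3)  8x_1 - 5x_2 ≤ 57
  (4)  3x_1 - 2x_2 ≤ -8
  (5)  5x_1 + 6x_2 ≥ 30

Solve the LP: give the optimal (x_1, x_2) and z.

Corner points and z = -2x_1 + 6x_2:
  (24/5, 56/5) → z = 288/5
  (-2, 20/3) → z = 44
  (3/7, 65/14) → z = 27

At the optimal vertex, 3x_1 - 2x_2 = -8 and 5x_1 + 6x_2 = 30.
Solving simultaneously gives x_1 = 3/7, x_2 = 65/14.

x_1 = 3/7, x_2 = 65/14, minimum z = 27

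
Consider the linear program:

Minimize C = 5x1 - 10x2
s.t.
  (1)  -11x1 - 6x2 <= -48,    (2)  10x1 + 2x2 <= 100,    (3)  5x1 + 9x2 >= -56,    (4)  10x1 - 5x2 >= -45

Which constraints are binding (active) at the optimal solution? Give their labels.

Corner points and C = 5x1 - 10x2:
  (256/23, -856/69) → C = 12400/69
  (-6/23, 195/23) → C = -1980/23
  (253/20, -53/4) → C = 783/4
  (41/7, 145/7) → C = -1245/7

The minimum is at (41/7, 145/7). Substituting into each constraint, equality holds for (2) and (4); the remaining constraints have slack.

(2) and (4)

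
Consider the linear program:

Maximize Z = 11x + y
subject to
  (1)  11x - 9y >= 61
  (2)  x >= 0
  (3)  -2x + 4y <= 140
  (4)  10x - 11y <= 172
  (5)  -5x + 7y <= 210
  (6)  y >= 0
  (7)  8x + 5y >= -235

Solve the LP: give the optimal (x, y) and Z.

x = 1114/9, y = 872/9, maximum Z = 13126/9

Vertices and Z = 11x + y:
  (752/13, 831/13) → Z = 9103/13
  (61/11, 0) → Z = 61
  (1114/9, 872/9) → Z = 13126/9
  (86/5, 0) → Z = 946/5

The binding constraints are -2x + 4y = 140 and 10x - 11y = 172.
Solving simultaneously gives x = 1114/9, y = 872/9.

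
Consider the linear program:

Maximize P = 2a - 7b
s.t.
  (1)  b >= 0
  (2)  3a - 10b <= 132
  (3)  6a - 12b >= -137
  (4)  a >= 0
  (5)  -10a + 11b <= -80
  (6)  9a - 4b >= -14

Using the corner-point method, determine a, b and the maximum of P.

The feasible region is unbounded (it extends along (2, 1), (10, 3)), but P strictly decreases along every unbounded feasible direction, so there is no improving ray and the maximum is attained at a vertex.

a = 44, b = 0, maximum P = 88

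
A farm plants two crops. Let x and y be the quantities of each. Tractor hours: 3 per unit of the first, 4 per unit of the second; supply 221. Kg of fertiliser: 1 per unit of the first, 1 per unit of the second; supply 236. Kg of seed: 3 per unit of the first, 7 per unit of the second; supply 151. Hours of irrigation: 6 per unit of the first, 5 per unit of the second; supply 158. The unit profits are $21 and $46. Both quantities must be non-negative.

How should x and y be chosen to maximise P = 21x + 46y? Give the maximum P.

x = 13, y = 16, maximum P = 1009

Extreme points and P = 21x + 46y:
  (0, 0) → P = 0
  (0, 151/7) → P = 6946/7
  (79/3, 0) → P = 553
  (13, 16) → P = 1009

The binding constraints are 3x + 7y = 151 and 6x + 5y = 158.
Solving simultaneously gives x = 13, y = 16.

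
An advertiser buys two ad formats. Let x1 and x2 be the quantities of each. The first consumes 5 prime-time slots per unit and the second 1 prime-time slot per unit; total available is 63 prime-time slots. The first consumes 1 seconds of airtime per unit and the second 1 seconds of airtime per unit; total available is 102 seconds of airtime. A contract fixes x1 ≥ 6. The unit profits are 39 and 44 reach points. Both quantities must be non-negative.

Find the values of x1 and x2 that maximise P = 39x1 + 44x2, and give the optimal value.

Feasible corners and P = 39x1 + 44x2:
  (63/5, 0) → P = 2457/5
  (6, 0) → P = 234
  (6, 33) → P = 1686

x1 = 6, x2 = 33, maximum P = 1686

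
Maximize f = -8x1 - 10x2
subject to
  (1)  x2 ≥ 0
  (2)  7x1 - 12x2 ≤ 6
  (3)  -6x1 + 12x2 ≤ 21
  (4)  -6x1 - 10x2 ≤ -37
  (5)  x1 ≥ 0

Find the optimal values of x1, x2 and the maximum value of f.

x1 = 39/22, x2 = 29/11, maximum f = -446/11

Corner points and f = -8x1 - 10x2:
  (27, 61/4) → f = -737/2
  (252/71, 223/142) → f = -3131/71
  (39/22, 29/11) → f = -446/11

At the optimal vertex, -6x1 + 12x2 = 21 and -6x1 - 10x2 = -37.
Solving simultaneously gives x1 = 39/22, x2 = 29/11.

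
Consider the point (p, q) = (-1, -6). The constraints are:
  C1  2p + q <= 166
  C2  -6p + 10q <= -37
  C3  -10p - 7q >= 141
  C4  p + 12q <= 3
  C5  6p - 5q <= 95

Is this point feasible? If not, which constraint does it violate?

Constraint C3: -10p - 7q = 52, which is not ≥ 141. All other constraints are satisfied.

not feasible — violates C3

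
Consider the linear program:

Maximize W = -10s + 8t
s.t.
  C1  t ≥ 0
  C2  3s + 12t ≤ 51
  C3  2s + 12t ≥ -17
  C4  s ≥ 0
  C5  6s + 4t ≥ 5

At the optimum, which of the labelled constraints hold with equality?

Corner points and W = -10s + 8t:
  (17, 0) → W = -170
  (5/6, 0) → W = -25/3
  (0, 17/4) → W = 34
  (0, 5/4) → W = 10

The maximum is at (0, 17/4). Substituting into each constraint, equality holds for C2 and C4; the remaining constraints have slack.

C2 and C4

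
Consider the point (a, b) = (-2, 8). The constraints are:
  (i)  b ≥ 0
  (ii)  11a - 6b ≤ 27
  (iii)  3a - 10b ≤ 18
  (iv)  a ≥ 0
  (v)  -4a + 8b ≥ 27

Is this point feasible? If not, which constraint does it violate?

Constraint (iv): a = -2, which is not ≥ 0. All other constraints are satisfied.

not feasible — violates (iv)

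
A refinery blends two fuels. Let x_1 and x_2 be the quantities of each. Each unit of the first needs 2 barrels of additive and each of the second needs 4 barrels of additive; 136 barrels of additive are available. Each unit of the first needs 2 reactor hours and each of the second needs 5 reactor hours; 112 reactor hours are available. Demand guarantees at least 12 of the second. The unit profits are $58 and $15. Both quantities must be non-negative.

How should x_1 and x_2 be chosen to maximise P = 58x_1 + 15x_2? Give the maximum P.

x_1 = 26, x_2 = 12, maximum P = 1688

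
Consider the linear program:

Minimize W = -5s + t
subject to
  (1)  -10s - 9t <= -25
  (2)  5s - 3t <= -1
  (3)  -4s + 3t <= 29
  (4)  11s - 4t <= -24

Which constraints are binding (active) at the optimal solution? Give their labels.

Extreme points and W = -5s + t:
  (-31/11, 65/11) → W = 20
  (-116/139, 515/139) → W = 1095/139
  (44/17, 223/17) → W = 3/17

The minimum is at (44/17, 223/17). Substituting into each constraint, equality holds for (3) and (4); the remaining constraints have slack.

(3) and (4)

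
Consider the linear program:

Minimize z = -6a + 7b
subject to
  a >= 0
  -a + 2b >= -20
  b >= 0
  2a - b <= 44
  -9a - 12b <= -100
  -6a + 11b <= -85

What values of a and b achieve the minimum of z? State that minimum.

Feasible corners and z = -6a + 7b:
  (20, 0) → z = -120
  (68/3, 4/3) → z = -380/3
  (85/6, 0) → z = -85
  (399/16, 47/8) → z = -217/2

a = 68/3, b = 4/3, minimum z = -380/3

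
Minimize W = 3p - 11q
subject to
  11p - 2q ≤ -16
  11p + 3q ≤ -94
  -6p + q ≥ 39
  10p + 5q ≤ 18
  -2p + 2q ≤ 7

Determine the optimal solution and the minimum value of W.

p = -209/28, q = -111/28, minimum W = 297/14

Vertices and W = 3p - 11q:
  (-62, -333) → W = 3477
  (-211/29, -135/29) → W = 852/29
  (-209/28, -111/28) → W = 297/14
The feasible region is unbounded (it extends along (-2, -11), (-1, -1)), but W strictly increases along every unbounded feasible direction, so there is no improving ray and the minimum is attained at a vertex.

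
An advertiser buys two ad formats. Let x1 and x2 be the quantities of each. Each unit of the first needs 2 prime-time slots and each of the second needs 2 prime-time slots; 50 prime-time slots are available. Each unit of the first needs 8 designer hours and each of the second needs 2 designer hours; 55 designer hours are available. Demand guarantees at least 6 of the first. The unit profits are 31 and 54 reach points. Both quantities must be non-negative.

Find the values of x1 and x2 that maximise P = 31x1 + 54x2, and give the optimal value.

Corner points and P = 31x1 + 54x2:
  (55/8, 0) → P = 1705/8
  (6, 0) → P = 186
  (6, 7/2) → P = 375

x1 = 6, x2 = 7/2, maximum P = 375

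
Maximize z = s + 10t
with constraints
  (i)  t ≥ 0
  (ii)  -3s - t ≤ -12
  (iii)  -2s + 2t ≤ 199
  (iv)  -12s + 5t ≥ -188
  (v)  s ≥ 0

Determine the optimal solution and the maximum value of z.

s = 1371/14, t = 1382/7, maximum z = 29011/14

Feasible corners and z = s + 10t:
  (4, 0) → z = 4
  (47/3, 0) → z = 47/3
  (0, 12) → z = 120
  (1371/14, 1382/7) → z = 29011/14
  (0, 199/2) → z = 995

At the optimal vertex, -2s + 2t = 199 and -12s + 5t = -188.
Solving simultaneously gives s = 1371/14, t = 1382/7.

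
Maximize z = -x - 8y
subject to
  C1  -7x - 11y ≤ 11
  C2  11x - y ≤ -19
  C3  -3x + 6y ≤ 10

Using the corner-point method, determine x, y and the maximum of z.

Corner points and z = -x - 8y:
  (-55/32, 3/32) → z = 31/32
  (-176/75, 37/75) → z = -8/5
  (-104/63, 53/63) → z = -320/63

The binding constraints are -7x - 11y = 11 and 11x - y = -19.
Solving simultaneously gives x = -55/32, y = 3/32.

x = -55/32, y = 3/32, maximum z = 31/32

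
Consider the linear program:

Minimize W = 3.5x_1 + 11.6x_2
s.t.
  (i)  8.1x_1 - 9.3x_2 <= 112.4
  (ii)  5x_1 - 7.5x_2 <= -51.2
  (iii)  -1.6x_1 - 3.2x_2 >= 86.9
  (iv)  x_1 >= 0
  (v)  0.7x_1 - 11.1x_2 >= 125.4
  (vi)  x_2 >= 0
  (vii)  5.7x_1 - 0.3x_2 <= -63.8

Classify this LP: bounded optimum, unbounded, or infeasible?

infeasible

The boundaries x_2 = 0 and 5.7x_1 - 0.3x_2 = -63.8 meet at (-638/57, 0), but that point violates -1.6x_1 - 3.2x_2 ≥ 86.9. Every candidate vertex is excluded by some other constraint, so the feasible region is empty.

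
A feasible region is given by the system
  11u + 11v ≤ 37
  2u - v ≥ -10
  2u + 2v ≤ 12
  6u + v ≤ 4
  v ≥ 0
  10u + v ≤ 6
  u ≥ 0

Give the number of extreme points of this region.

Pairwise boundary intersections that survive every other constraint:
  (7/55, 178/55)
  (0, 37/11)
  (1/2, 1)
  (3/5, 0)
  (0, 0)

5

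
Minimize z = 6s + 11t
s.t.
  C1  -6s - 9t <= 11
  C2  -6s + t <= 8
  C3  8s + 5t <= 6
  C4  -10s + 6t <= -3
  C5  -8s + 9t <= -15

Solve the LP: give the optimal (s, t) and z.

The optimum lies where -6s - 9t = 11 and 8s + 5t = 6.
Solving simultaneously gives s = 109/42, t = -62/21.

s = 109/42, t = -62/21, minimum z = -355/21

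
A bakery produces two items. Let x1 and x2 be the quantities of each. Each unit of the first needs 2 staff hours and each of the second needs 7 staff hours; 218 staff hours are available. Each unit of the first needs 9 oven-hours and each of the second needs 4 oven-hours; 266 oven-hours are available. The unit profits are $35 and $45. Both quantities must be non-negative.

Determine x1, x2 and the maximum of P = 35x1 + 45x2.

Extreme points and P = 35x1 + 45x2:
  (0, 0) → P = 0
  (0, 218/7) → P = 9810/7
  (266/9, 0) → P = 9310/9
  (18, 26) → P = 1800

x1 = 18, x2 = 26, maximum P = 1800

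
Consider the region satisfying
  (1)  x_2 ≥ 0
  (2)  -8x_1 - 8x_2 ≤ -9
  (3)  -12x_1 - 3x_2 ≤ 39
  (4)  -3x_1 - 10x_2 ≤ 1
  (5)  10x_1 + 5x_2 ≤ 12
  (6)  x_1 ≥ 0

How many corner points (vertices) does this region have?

4

Pairwise boundary intersections that survive every other constraint:
  (9/8, 0)
  (6/5, 0)
  (0, 9/8)
  (0, 12/5)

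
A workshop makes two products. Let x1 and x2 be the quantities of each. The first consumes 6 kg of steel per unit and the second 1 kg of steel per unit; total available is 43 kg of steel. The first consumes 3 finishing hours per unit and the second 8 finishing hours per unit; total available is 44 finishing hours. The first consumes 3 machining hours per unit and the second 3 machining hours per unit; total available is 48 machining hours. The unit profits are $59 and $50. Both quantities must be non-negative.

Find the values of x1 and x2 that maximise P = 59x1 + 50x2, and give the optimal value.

x1 = 20/3, x2 = 3, maximum P = 1630/3

Vertices and P = 59x1 + 50x2:
  (0, 0) → P = 0
  (0, 11/2) → P = 275
  (43/6, 0) → P = 2537/6
  (20/3, 3) → P = 1630/3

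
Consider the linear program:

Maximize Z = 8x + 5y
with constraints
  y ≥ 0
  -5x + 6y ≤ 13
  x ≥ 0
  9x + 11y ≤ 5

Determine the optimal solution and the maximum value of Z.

x = 5/9, y = 0, maximum Z = 40/9

Vertices and Z = 8x + 5y:
  (0, 0) → Z = 0
  (5/9, 0) → Z = 40/9
  (0, 5/11) → Z = 25/11

The optimum lies where y = 0 and 9x + 11y = 5.
Solving simultaneously gives x = 5/9, y = 0.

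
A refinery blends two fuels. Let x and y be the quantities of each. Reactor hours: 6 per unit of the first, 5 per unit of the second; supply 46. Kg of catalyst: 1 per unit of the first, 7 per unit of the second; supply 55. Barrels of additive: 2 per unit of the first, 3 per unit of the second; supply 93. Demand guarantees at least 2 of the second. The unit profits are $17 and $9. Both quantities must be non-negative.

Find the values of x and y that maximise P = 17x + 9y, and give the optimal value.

x = 6, y = 2, maximum P = 120

Corner points and P = 17x + 9y:
  (0, 55/7) → P = 495/7
  (0, 2) → P = 18
  (47/37, 284/37) → P = 3355/37
  (6, 2) → P = 120

The optimum lies where 6x + 5y = 46 and y = 2.
Solving simultaneously gives x = 6, y = 2.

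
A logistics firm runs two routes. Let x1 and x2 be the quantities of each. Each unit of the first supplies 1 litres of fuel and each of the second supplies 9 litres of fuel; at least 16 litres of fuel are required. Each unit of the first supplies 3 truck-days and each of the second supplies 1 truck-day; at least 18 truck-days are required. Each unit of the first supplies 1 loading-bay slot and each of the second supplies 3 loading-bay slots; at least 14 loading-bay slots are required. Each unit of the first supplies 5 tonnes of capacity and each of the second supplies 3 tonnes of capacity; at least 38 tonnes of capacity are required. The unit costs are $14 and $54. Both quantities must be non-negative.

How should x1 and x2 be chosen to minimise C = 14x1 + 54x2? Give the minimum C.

x1 = 13, x2 = 1/3, minimum C = 200

Extreme points and C = 14x1 + 54x2:
  (0, 18) → C = 972
  (16, 0) → C = 224
  (13, 1/3) → C = 200
  (4, 6) → C = 380
  (6, 8/3) → C = 228
The feasible region is unbounded (it extends along (0, 1), (1, 0)), but C strictly increases along every unbounded feasible direction, so there is no improving ray and the minimum is attained at a vertex.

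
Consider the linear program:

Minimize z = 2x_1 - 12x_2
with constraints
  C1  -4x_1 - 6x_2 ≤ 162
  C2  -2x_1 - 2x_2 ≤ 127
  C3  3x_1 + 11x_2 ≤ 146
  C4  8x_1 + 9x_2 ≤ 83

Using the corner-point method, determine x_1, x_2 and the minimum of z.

Feasible corners and z = 2x_1 - 12x_2:
  (-1329/13, 535/13) → z = -9078/13
  (163, -407/3) → z = 1954
  (-401/61, 919/61) → z = -11830/61

The binding constraints are -4x_1 - 6x_2 = 162 and 3x_1 + 11x_2 = 146.
Solving simultaneously gives x_1 = -1329/13, x_2 = 535/13.

x_1 = -1329/13, x_2 = 535/13, minimum z = -9078/13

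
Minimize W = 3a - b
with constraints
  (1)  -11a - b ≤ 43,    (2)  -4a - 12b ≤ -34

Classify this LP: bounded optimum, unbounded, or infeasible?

From the feasible point (-275/64, 273/64), moving in the direction (-1, 11) keeps every constraint satisfied while W decreases without bound.

unbounded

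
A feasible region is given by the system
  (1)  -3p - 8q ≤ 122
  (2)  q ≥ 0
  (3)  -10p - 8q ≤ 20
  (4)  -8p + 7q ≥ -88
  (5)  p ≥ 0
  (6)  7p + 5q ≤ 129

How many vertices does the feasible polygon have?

4

Pairwise boundary intersections that survive every other constraint:
  (11, 0)
  (0, 0)
  (1343/89, 416/89)
  (0, 129/5)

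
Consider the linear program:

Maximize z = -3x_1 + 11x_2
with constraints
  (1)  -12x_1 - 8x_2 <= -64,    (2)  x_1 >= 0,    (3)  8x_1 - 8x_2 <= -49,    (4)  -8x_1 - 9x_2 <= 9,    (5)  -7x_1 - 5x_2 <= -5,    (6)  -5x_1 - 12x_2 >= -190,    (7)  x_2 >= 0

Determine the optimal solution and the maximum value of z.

x_1 = 0, x_2 = 95/6, maximum z = 1045/6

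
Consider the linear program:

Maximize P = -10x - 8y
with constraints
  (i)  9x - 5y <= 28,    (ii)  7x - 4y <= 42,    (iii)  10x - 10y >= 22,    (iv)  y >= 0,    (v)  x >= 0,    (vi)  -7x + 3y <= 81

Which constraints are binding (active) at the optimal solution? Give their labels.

(iii) and (iv)

Corner points and P = -10x - 8y:
  (17/4, 41/20) → P = -589/10
  (28/9, 0) → P = -280/9
  (11/5, 0) → P = -22

The maximum is at (11/5, 0). Substituting into each constraint, equality holds for (iii) and (iv); the remaining constraints have slack.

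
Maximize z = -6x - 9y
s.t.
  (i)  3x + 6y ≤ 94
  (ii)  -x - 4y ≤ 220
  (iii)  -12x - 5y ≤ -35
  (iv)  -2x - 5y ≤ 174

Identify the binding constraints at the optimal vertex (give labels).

(iii) and (iv)

Corner points and z = -6x - 9y:
  (848/3, -377/3) → z = -565
  (-260/57, 341/19) → z = -2549/19
  (404/3, -266/3) → z = -10
  (209/10, -1079/25) → z = 6576/25

The maximum is at (209/10, -1079/25). Substituting into each constraint, equality holds for (iii) and (iv); the remaining constraints have slack.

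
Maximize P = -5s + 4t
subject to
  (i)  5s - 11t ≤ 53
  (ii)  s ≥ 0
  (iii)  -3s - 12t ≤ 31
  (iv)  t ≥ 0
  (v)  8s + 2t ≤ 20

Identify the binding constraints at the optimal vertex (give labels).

(ii) and (v)

Feasible corners and P = -5s + 4t:
  (0, 0) → P = 0
  (0, 10) → P = 40
  (5/2, 0) → P = -25/2

The maximum is at (0, 10). Substituting into each constraint, equality holds for (ii) and (v); the remaining constraints have slack.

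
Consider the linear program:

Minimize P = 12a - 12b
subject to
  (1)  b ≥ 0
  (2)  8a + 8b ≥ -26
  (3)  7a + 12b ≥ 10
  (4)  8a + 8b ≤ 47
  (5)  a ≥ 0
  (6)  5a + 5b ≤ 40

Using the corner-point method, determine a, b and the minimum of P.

a = 0, b = 47/8, minimum P = -141/2

Vertices and P = 12a - 12b:
  (10/7, 0) → P = 120/7
  (47/8, 0) → P = 141/2
  (0, 5/6) → P = -10
  (0, 47/8) → P = -141/2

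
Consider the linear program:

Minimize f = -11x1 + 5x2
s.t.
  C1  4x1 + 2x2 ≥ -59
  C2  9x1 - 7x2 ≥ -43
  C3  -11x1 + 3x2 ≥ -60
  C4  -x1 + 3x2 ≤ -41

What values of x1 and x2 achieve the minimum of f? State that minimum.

x1 = -57/34, x2 = -889/34, minimum f = -1909/17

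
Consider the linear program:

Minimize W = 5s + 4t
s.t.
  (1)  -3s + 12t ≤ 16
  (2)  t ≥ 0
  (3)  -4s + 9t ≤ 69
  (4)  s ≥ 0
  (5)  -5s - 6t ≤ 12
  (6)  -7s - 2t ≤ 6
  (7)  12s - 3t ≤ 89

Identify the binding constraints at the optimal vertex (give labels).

(2) and (4)

Extreme points and W = 5s + 4t:
  (0, 4/3) → W = 16/3
  (124/15, 17/5) → W = 824/15
  (0, 0) → W = 0
  (89/12, 0) → W = 445/12

The minimum is at (0, 0). Substituting into each constraint, equality holds for (2) and (4); the remaining constraints have slack.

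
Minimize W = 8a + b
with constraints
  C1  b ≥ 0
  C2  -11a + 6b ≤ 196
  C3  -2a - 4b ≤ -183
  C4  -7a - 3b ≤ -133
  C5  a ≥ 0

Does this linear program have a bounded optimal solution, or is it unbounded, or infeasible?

Extreme points and W = 8a + b:
  (183/2, 0) → W = 732
  (157/28, 2405/56) → W = 4917/56
The feasible region has finitely many vertices and no improving ray; the minimum is 4917/56 at (157/28, 2405/56).

bounded optimum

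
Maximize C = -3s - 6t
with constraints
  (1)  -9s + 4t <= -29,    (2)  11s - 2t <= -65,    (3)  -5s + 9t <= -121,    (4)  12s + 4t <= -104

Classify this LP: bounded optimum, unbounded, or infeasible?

From the feasible point (-159/13, -452/13), moving in the direction (-2, -11) keeps every constraint satisfied while C increases without bound.

unbounded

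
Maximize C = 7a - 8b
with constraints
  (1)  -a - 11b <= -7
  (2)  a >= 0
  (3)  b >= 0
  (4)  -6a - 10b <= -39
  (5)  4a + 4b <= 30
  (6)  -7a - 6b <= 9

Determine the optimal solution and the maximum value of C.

Corner points and C = 7a - 8b:
  (7, 0) → C = 49
  (359/56, 3/56) → C = 2489/56
  (0, 39/10) → C = -156/5
  (0, 15/2) → C = -60
  (15/2, 0) → C = 105/2

a = 15/2, b = 0, maximum C = 105/2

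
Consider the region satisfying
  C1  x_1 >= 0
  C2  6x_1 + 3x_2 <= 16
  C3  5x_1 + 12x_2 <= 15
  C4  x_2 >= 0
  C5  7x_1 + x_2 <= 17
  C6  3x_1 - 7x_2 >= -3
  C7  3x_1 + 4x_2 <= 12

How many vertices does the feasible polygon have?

5

Intersecting each pair of boundary lines and keeping only the points that satisfy every inequality leaves:
  (0, 0)
  (0, 3/7)
  (189/79, 20/79)
  (69/71, 60/71)
  (17/7, 0)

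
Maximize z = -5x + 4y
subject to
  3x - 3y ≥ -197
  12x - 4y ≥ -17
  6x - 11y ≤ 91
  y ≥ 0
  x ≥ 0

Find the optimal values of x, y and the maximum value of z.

The feasible region is unbounded (it extends along (11, 6), (1, 1)), but z strictly decreases along every unbounded feasible direction, so there is no improving ray and the maximum is attained at a vertex.

x = 737/24, y = 771/8, maximum z = 5567/24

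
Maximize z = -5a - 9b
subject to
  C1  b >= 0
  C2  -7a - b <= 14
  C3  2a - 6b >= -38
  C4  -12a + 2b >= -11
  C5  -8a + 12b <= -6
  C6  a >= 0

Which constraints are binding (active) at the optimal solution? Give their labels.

Corner points and z = -5a - 9b:
  (11/12, 0) → z = -55/12
  (3/4, 0) → z = -15/4
  (15/16, 1/8) → z = -93/16

The maximum is at (3/4, 0). Substituting into each constraint, equality holds for C1 and C5; the remaining constraints have slack.

C1 and C5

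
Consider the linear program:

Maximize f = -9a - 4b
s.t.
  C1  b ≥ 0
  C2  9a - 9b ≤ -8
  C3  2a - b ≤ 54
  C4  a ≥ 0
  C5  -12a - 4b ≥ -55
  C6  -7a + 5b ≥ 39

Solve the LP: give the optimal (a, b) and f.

Corner points and f = -9a - 4b:
  (0, 55/4) → f = -55
  (0, 39/5) → f = -156/5
  (119/88, 853/88) → f = -4483/88

a = 0, b = 39/5, maximum f = -156/5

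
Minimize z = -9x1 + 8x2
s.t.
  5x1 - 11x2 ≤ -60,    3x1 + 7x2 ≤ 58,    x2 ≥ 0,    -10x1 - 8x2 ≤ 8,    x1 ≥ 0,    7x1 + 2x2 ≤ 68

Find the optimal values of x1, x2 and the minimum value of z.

x1 = 109/34, x2 = 235/34, minimum z = 899/34

Corner points and z = -9x1 + 8x2:
  (109/34, 235/34) → z = 899/34
  (0, 60/11) → z = 480/11
  (0, 58/7) → z = 464/7

The optimum lies where 5x1 - 11x2 = -60 and 3x1 + 7x2 = 58.
Solving simultaneously gives x1 = 109/34, x2 = 235/34.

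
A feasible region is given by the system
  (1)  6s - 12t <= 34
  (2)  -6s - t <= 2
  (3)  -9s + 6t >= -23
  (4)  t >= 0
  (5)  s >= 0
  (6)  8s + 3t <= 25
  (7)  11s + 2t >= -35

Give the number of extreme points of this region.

4

Intersecting each pair of boundary lines and keeping only the points that satisfy every inequality leaves:
  (23/9, 0)
  (73/25, 41/75)
  (0, 0)
  (0, 25/3)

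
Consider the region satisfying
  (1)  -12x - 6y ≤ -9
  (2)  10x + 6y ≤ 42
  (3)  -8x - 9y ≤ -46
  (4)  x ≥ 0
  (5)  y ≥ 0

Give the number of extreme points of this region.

3

Pairwise boundary intersections that survive every other constraint:
  (17/7, 62/21)
  (0, 7)
  (0, 46/9)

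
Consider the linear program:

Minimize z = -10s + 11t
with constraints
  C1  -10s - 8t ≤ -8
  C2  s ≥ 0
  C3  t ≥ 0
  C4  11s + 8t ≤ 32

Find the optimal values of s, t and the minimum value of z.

Corner points and z = -10s + 11t:
  (0, 1) → z = 11
  (4/5, 0) → z = -8
  (0, 4) → z = 44
  (32/11, 0) → z = -320/11

The binding constraints are t = 0 and 11s + 8t = 32.
Solving simultaneously gives s = 32/11, t = 0.

s = 32/11, t = 0, minimum z = -320/11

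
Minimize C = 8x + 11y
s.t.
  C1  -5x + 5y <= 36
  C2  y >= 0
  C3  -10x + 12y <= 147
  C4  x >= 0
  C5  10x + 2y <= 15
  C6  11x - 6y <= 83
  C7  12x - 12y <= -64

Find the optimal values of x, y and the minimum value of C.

Vertices and C = 8x + 11y:
  (0, 36/5) → C = 396/5
  (1/20, 29/4) → C = 1603/20
  (0, 16/3) → C = 176/3
  (13/36, 205/36) → C = 2359/36

The optimum lies where x = 0 and 12x - 12y = -64.
Solving simultaneously gives x = 0, y = 16/3.

x = 0, y = 16/3, minimum C = 176/3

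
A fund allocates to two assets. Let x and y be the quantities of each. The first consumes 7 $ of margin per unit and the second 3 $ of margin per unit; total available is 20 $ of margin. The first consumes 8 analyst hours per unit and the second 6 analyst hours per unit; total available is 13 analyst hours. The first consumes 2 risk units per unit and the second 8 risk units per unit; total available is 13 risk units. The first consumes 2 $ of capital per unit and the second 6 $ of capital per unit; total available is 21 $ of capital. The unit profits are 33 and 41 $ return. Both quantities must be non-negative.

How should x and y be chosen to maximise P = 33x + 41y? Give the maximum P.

The binding constraints are 8x + 6y = 13 and 2x + 8y = 13.
Solving simultaneously gives x = 1/2, y = 3/2.

x = 1/2, y = 3/2, maximum P = 78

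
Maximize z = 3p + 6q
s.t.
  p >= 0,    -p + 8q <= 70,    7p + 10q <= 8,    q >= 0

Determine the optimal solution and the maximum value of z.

Corner points and z = 3p + 6q:
  (0, 4/5) → z = 24/5
  (0, 0) → z = 0
  (8/7, 0) → z = 24/7

The optimum lies where p = 0 and 7p + 10q = 8.
Solving simultaneously gives p = 0, q = 4/5.

p = 0, q = 4/5, maximum z = 24/5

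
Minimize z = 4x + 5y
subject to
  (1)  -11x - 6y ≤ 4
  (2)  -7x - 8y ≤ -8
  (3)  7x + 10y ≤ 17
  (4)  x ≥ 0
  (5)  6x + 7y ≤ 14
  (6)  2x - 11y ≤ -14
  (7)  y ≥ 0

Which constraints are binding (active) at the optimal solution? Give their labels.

(4) and (6)

Corner points and z = 4x + 5y:
  (0, 17/10) → z = 17/2
  (47/97, 132/97) → z = 848/97
  (0, 14/11) → z = 70/11

The minimum is at (0, 14/11). Substituting into each constraint, equality holds for (4) and (6); the remaining constraints have slack.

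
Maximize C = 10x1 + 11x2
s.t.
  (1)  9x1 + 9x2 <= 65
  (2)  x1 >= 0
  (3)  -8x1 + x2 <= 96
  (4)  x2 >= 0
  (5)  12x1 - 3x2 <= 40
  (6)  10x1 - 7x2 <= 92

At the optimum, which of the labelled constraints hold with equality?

Vertices and C = 10x1 + 11x2:
  (0, 65/9) → C = 715/9
  (37/9, 28/9) → C = 226/3
  (0, 0) → C = 0
  (10/3, 0) → C = 100/3

The maximum is at (0, 65/9). Substituting into each constraint, equality holds for (1) and (2); the remaining constraints have slack.

(1) and (2)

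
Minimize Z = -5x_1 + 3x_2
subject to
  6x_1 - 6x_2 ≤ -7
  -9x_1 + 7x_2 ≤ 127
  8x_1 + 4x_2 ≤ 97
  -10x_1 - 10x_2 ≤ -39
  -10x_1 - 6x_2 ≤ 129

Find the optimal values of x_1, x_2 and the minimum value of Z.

x_1 = 277/36, x_2 = 319/36, minimum Z = -107/9

Extreme points and Z = -5x_1 + 3x_2:
  (277/36, 319/36) → Z = -107/9
  (41/30, 38/15) → Z = 23/30
  (171/92, 1889/92) → Z = 1203/23
  (-997/160, 1621/160) → Z = 1231/20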